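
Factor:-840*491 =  -412440 = -2^3 * 3^1 *5^1*7^1  *  491^1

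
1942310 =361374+1580936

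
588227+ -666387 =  - 78160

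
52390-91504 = -39114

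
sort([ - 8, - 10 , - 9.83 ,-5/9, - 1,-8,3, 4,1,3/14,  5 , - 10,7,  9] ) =[ - 10 , - 10, - 9.83,- 8, - 8, - 1, - 5/9  ,  3/14,1, 3,4,5,7,9 ]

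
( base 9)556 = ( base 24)j0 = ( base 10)456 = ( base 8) 710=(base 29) fl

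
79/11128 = 79/11128 = 0.01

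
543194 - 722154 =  - 178960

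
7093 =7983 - 890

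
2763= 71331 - 68568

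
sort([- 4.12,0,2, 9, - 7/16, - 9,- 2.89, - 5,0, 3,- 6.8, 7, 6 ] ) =[ - 9,- 6.8, - 5, - 4.12, - 2.89,-7/16, 0,0, 2,3, 6, 7, 9] 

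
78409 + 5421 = 83830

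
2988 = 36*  83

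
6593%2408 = 1777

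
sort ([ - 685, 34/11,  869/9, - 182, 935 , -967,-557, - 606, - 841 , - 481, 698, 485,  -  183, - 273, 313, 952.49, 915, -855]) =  [ - 967, - 855,  -  841, - 685, - 606,-557, - 481,-273 ,  -  183,-182,  34/11, 869/9, 313 , 485, 698, 915, 935, 952.49 ] 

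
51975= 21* 2475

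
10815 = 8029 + 2786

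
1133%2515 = 1133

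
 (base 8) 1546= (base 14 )462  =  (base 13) 51C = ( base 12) 606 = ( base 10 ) 870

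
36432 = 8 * 4554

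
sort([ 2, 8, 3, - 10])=[ - 10, 2,3, 8]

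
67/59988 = 67/59988 =0.00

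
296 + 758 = 1054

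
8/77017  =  8/77017 = 0.00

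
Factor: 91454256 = 2^4*3^2*23^1*53^1*521^1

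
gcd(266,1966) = 2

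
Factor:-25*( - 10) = 2^1 *5^3 = 250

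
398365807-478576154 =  - 80210347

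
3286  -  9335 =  - 6049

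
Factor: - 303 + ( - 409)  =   - 712= - 2^3 * 89^1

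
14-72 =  - 58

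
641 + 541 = 1182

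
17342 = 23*754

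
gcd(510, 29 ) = 1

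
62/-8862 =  - 1  +  4400/4431 = - 0.01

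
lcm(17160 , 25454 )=1527240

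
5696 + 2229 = 7925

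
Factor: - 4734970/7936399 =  - 2^1*5^1*17^( - 1) * 109^(- 1 )*4283^( - 1)*473497^1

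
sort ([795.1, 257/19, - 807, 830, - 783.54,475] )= [-807, - 783.54 , 257/19,475,795.1,  830 ]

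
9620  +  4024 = 13644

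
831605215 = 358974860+472630355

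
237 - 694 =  - 457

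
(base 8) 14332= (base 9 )8648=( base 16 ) 18DA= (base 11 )4864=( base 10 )6362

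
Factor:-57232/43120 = -5^( - 1 )*11^( - 1 )*73^1 = - 73/55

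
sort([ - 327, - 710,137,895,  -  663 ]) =[  -  710, -663,  -  327,137 , 895]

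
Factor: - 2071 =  - 19^1 * 109^1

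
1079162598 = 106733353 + 972429245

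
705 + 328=1033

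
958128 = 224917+733211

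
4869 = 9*541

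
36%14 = 8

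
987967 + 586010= 1573977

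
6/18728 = 3/9364 = 0.00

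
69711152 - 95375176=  - 25664024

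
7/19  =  7/19 = 0.37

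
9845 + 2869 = 12714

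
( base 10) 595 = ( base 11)4A1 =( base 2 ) 1001010011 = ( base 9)731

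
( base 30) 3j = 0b1101101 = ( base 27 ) 41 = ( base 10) 109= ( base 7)214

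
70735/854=10105/122 = 82.83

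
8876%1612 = 816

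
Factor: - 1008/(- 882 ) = 2^3*7^(-1) = 8/7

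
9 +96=105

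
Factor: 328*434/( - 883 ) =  - 2^4*7^1*31^1*41^1*883^( - 1) = - 142352/883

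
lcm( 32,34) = 544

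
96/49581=32/16527 = 0.00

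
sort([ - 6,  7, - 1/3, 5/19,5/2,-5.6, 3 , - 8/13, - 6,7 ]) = [-6, - 6, - 5.6, - 8/13, - 1/3,5/19 , 5/2, 3, 7, 7]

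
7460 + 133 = 7593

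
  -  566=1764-2330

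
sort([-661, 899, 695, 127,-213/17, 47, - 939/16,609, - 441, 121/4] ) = [  -  661,-441, - 939/16, - 213/17, 121/4,  47, 127,609 , 695, 899] 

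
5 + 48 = 53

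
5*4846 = 24230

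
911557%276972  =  80641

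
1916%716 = 484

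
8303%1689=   1547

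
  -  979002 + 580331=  - 398671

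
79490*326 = 25913740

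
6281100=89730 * 70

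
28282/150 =14141/75=188.55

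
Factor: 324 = 2^2*3^4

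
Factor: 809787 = 3^1 * 11^1*53^1*463^1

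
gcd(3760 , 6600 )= 40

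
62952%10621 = 9847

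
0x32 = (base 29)1L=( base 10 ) 50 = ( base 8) 62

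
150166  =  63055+87111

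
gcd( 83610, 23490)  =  90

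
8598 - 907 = 7691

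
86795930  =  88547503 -1751573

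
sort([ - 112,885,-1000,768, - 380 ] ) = [-1000, - 380,-112,768,885]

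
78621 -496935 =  - 418314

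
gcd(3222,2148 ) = 1074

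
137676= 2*68838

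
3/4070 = 3/4070=0.00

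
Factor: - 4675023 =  -3^3*173149^1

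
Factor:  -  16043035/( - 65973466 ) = 2^(-1 ) *5^1 *13^( - 1 )*563^(  -  1)*4507^( - 1 )*3208607^1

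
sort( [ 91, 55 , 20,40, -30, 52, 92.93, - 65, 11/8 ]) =[ - 65, - 30, 11/8, 20, 40,52, 55, 91, 92.93 ] 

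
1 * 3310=3310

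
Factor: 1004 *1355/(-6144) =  - 2^( - 9)*3^( -1 ) * 5^1 * 251^1* 271^1 = -340105/1536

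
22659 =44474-21815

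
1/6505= 1/6505 = 0.00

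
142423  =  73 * 1951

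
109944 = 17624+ 92320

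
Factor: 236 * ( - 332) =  - 78352 = - 2^4*59^1 * 83^1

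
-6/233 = -1 + 227/233 = -  0.03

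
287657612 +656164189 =943821801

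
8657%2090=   297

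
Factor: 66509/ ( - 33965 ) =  - 5^ (-1)*6793^ ( - 1)*66509^1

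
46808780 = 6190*7562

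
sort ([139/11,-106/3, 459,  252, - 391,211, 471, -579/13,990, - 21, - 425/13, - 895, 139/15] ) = [  -  895,  -  391, - 579/13, - 106/3, - 425/13 , - 21, 139/15 , 139/11,  211, 252,459, 471, 990]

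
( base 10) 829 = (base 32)pt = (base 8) 1475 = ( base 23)1d1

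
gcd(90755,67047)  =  1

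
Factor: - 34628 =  - 2^2*11^1*787^1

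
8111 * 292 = 2368412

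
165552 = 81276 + 84276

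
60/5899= 60/5899 = 0.01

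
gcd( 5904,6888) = 984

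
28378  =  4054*7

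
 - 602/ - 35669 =602/35669  =  0.02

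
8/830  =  4/415 = 0.01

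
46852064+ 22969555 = 69821619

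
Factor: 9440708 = 2^2*59^1*109^1*367^1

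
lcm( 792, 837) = 73656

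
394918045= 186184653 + 208733392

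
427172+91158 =518330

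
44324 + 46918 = 91242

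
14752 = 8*1844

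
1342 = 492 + 850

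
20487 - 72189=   -  51702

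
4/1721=4/1721= 0.00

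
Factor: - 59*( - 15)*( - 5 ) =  - 4425 = -  3^1*5^2* 59^1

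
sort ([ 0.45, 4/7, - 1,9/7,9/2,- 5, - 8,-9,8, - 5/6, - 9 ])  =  [ - 9, - 9, - 8,-5, - 1, -5/6,0.45,4/7, 9/7,9/2, 8] 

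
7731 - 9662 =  - 1931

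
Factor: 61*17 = 1037 =17^1*61^1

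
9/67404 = 3/22468 = 0.00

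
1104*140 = 154560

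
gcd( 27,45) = 9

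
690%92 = 46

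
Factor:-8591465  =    -  5^1*1718293^1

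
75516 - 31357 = 44159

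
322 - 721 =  - 399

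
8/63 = 8/63 =0.13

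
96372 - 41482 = 54890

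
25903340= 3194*8110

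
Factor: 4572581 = 13^1*211^1*1667^1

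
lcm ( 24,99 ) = 792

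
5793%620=213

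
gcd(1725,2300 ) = 575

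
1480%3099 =1480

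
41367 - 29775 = 11592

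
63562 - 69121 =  - 5559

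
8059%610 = 129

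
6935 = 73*95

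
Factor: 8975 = 5^2*359^1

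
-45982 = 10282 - 56264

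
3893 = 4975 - 1082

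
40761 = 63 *647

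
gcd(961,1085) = 31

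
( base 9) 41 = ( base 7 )52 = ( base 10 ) 37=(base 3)1101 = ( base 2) 100101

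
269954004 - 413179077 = -143225073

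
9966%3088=702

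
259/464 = 259/464 = 0.56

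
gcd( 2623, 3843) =61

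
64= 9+55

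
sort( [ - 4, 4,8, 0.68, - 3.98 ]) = [ - 4, -3.98, 0.68, 4, 8 ] 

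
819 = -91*( - 9)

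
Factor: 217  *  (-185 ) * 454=-18225830 =- 2^1 * 5^1*7^1*31^1 * 37^1 * 227^1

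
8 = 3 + 5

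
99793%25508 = 23269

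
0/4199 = 0 = 0.00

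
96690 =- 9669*( - 10 )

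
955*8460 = 8079300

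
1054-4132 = - 3078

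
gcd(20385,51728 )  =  1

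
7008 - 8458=-1450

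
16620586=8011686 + 8608900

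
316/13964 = 79/3491= 0.02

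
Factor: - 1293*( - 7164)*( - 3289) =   -  2^2*3^3*11^1*13^1*23^1*199^1 * 431^1 = - 30466178028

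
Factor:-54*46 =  - 2484 = - 2^2*3^3*23^1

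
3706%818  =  434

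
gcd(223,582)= 1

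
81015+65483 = 146498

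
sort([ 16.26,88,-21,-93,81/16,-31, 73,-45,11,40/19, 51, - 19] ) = [-93,  -  45, - 31, - 21, - 19, 40/19, 81/16, 11,16.26, 51, 73,88]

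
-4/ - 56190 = 2/28095  =  0.00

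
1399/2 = 1399/2 = 699.50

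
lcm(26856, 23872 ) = 214848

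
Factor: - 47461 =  - 31^1*1531^1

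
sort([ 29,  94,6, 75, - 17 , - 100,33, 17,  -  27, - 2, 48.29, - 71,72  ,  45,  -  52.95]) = [ - 100, - 71 , - 52.95, - 27,-17, - 2,6 , 17,29, 33,  45, 48.29,  72  ,  75,94] 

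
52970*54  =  2860380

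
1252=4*313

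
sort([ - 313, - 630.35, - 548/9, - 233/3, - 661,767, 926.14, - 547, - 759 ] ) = [-759, - 661, - 630.35,-547,-313,-233/3, - 548/9, 767,926.14]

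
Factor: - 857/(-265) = 5^( - 1) * 53^(-1)*857^1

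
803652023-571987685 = 231664338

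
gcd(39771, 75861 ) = 9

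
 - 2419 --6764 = 4345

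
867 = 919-52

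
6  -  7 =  - 1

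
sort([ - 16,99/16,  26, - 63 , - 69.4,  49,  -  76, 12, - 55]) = [ - 76, - 69.4, - 63, - 55, - 16,99/16  ,  12,26, 49] 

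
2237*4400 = 9842800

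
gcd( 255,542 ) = 1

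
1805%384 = 269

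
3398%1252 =894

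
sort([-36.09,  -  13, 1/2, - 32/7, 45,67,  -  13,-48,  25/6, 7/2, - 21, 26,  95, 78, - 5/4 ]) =[-48,-36.09,- 21,-13,-13, - 32/7, - 5/4, 1/2,  7/2, 25/6, 26,45, 67, 78,  95 ] 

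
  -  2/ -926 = 1/463= 0.00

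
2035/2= 2035/2  =  1017.50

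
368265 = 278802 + 89463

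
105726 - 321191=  - 215465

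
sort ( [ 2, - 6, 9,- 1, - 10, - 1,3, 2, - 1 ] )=[ - 10,-6, - 1, - 1, - 1,2, 2 , 3,9 ]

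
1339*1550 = 2075450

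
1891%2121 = 1891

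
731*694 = 507314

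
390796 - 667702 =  - 276906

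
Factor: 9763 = 13^1*751^1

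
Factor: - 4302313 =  - 643^1 * 6691^1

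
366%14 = 2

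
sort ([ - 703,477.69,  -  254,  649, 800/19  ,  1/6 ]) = [ - 703, -254, 1/6, 800/19, 477.69 , 649]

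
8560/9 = 8560/9 = 951.11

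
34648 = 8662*4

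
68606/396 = 173+49/198 = 173.25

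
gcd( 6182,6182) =6182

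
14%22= 14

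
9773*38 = 371374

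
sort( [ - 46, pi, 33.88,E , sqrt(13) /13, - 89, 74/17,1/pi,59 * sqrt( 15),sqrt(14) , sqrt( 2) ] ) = [ - 89, - 46, sqrt (13) /13, 1/pi,  sqrt( 2),E,  pi,sqrt(14 ), 74/17, 33.88 , 59 * sqrt( 15)]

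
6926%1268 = 586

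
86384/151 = 572 + 12/151 = 572.08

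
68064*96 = 6534144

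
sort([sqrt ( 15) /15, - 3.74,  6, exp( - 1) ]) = [ - 3.74,  sqrt(15 ) /15, exp( - 1),6 ] 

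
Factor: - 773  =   - 773^1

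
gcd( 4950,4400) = 550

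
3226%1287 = 652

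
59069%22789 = 13491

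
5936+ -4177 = 1759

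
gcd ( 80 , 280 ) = 40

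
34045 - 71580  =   - 37535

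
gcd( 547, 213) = 1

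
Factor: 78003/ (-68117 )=-3^6*7^( - 1)*37^ (-1 )*107^1*263^(- 1 )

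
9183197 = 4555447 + 4627750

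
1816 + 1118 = 2934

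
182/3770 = 7/145=0.05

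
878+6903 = 7781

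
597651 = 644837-47186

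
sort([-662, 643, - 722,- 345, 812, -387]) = [ -722, -662, - 387,  -  345, 643, 812]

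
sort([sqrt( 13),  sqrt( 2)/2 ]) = [ sqrt( 2)/2, sqrt( 13 ) ]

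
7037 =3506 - - 3531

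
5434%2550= 334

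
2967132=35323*84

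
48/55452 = 4/4621 = 0.00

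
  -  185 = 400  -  585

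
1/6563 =1/6563  =  0.00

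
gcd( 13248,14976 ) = 576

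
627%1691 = 627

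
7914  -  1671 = 6243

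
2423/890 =2 +643/890= 2.72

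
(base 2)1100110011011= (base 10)6555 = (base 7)25053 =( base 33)60L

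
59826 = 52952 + 6874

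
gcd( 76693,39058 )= 1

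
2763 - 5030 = -2267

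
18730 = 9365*2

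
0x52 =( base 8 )122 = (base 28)2Q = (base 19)46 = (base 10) 82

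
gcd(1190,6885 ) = 85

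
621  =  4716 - 4095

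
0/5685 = 0 = 0.00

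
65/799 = 65/799 = 0.08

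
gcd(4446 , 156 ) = 78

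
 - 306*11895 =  - 3639870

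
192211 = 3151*61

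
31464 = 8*3933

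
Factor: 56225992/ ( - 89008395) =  -2^3*3^( - 1)*5^(  -  1)*7^ ( - 1 )*29^( - 1)*29231^( - 1 ) * 7028249^1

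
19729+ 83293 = 103022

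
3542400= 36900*96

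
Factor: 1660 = 2^2*5^1*83^1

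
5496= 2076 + 3420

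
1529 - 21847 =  - 20318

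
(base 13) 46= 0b111010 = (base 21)2G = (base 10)58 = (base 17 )37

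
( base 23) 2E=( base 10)60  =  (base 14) 44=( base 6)140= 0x3c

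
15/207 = 5/69 = 0.07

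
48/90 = 8/15  =  0.53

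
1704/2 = 852 = 852.00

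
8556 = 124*69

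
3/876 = 1/292=0.00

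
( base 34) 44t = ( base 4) 1022311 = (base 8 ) 11265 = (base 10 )4789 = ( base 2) 1001010110101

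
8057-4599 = 3458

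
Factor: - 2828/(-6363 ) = 2^2*3^( - 2) =4/9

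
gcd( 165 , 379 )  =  1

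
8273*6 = 49638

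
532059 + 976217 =1508276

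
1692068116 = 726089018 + 965979098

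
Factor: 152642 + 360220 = 2^1*3^1*7^1 *12211^1 =512862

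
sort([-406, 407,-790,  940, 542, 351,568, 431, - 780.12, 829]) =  [ - 790, - 780.12, - 406,351, 407, 431, 542, 568 , 829,940]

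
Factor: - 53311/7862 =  - 2^( - 1)*89^1* 599^1*3931^( - 1) 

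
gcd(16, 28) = 4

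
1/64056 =1/64056 = 0.00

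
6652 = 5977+675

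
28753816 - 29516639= - 762823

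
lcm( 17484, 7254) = 681876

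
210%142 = 68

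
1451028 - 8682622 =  - 7231594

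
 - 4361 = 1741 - 6102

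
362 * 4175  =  1511350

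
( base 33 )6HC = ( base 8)15703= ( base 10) 7107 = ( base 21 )g29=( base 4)1233003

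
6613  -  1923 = 4690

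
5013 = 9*557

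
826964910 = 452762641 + 374202269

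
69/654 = 23/218 = 0.11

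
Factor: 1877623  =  11^1*131^1*1303^1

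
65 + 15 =80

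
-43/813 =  - 1 +770/813 = - 0.05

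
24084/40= 602 + 1/10 = 602.10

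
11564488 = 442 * 26164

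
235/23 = 10 + 5/23 = 10.22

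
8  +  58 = 66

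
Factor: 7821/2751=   2607/917 = 3^1*7^(  -  1)*11^1*79^1*131^( - 1) 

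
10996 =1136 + 9860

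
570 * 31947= 18209790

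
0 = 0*2544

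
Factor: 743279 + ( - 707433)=35846 = 2^1*17923^1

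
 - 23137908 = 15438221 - 38576129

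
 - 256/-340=64/85 = 0.75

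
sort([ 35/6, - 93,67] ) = [-93,35/6,67 ]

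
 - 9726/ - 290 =4863/145  =  33.54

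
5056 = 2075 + 2981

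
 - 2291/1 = - 2291 = - 2291.00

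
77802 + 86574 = 164376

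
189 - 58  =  131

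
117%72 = 45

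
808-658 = 150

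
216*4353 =940248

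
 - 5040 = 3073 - 8113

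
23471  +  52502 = 75973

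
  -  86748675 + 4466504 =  - 82282171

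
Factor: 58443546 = 2^1*3^1* 7^1 * 967^1*1439^1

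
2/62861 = 2/62861 = 0.00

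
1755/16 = 1755/16=109.69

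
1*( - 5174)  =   - 5174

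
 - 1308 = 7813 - 9121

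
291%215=76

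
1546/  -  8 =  - 194 + 3/4 = - 193.25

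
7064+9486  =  16550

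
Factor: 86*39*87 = 291798 = 2^1 * 3^2 * 13^1*29^1*43^1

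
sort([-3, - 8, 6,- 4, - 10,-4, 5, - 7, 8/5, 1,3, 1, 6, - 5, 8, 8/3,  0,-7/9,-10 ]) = [ - 10,-10, - 8,-7,-5,- 4, - 4, - 3,-7/9, 0, 1 , 1, 8/5,8/3,3,  5,6,6, 8 ]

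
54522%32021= 22501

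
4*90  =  360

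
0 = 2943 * 0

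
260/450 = 26/45 = 0.58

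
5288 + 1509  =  6797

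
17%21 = 17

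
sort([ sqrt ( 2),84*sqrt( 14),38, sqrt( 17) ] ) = [sqrt (2), sqrt( 17),38,84*sqrt ( 14 )]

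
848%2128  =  848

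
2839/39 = 2839/39 = 72.79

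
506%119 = 30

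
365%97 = 74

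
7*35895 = 251265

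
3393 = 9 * 377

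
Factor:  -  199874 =- 2^1*37^2*73^1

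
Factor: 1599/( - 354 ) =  - 533/118 = - 2^ ( - 1)*13^1* 41^1*59^( - 1 ) 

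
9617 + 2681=12298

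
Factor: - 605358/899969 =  -2^1*3^2*7^( - 1 )*13^2 *83^( - 1)*199^1*1549^ ( - 1) 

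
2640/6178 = 1320/3089 = 0.43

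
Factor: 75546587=67^1*1127561^1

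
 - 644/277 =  - 644/277  =  -2.32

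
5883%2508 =867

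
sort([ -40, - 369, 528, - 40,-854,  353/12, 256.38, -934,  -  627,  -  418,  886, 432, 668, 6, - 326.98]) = [ - 934, -854, - 627, - 418,  -  369, - 326.98, - 40, - 40,6, 353/12, 256.38, 432, 528,  668, 886 ] 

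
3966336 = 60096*66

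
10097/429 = 23 + 230/429 =23.54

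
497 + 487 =984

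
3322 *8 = 26576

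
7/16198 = 1/2314 = 0.00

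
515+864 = 1379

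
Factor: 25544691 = 3^2*89^1*31891^1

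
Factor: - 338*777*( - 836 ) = 2^3*3^1*7^1*11^1*13^2*19^1*37^1 = 219555336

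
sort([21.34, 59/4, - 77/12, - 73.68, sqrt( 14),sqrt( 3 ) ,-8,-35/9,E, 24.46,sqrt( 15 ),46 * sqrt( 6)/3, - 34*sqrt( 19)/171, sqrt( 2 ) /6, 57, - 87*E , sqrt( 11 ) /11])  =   [ - 87*E,-73.68,-8,  -  77/12, - 35/9, - 34*sqrt(19) /171,sqrt(2 ) /6, sqrt(11) /11,sqrt( 3 ),E,sqrt( 14 ), sqrt( 15),  59/4,21.34 , 24.46 , 46 * sqrt( 6 ) /3,  57]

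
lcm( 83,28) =2324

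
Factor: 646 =2^1*17^1*19^1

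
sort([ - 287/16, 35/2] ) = [ - 287/16,35/2 ]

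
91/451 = 91/451 = 0.20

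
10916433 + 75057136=85973569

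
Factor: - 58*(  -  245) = 2^1*5^1*7^2*29^1 = 14210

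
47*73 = 3431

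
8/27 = 8/27 = 0.30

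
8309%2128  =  1925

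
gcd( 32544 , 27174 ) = 6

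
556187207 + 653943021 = 1210130228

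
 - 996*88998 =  -88642008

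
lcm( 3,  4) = 12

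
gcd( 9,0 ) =9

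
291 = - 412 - - 703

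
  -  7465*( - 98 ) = 731570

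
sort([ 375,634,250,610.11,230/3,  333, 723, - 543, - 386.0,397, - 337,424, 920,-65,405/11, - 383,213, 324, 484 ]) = [ - 543 , - 386.0, - 383 ,-337, - 65,405/11,230/3,213,250,324,333,375,397,424 , 484,610.11,634 , 723,920] 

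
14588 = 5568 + 9020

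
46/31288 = 23/15644 = 0.00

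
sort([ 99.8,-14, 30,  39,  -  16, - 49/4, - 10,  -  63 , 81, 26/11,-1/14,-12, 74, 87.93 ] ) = [-63,  -  16,-14,-49/4, - 12, - 10, - 1/14, 26/11, 30, 39, 74,81, 87.93,  99.8 ] 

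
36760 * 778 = 28599280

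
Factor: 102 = 2^1*3^1*17^1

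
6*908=5448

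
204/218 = 102/109 = 0.94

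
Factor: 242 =2^1*11^2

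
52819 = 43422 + 9397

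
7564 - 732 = 6832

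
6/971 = 6/971 = 0.01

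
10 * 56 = 560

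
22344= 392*57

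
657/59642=657/59642=0.01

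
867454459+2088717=869543176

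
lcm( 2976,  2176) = 202368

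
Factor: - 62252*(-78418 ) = 2^3*79^1* 197^1*39209^1 = 4881677336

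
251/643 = 251/643  =  0.39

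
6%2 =0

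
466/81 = 5  +  61/81  =  5.75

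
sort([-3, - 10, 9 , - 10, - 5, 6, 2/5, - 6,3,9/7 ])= [-10,-10, - 6,-5, - 3, 2/5, 9/7 , 3, 6,9 ] 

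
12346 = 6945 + 5401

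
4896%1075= 596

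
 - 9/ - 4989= 3/1663 = 0.00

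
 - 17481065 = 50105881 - 67586946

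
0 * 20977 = 0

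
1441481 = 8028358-6586877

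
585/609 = 195/203 = 0.96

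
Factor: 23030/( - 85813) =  - 3290/12259 = - 2^1*5^1*7^1 * 13^( - 1 )*23^ ( - 1 )*41^ ( - 1)*47^1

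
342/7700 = 171/3850 = 0.04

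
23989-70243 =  - 46254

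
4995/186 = 1665/62= 26.85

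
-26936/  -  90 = 13468/45=   299.29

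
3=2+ 1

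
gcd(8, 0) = 8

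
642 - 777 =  - 135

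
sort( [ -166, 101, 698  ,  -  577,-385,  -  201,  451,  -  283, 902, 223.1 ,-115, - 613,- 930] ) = [ - 930, - 613,  -  577,-385, - 283, - 201,-166, - 115,101,223.1,451, 698, 902 ] 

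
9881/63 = 156 + 53/63 = 156.84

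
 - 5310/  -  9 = 590/1 = 590.00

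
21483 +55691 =77174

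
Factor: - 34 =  - 2^1*17^1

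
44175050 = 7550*5851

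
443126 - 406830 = 36296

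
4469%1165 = 974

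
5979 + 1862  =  7841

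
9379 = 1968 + 7411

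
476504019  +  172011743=648515762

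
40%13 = 1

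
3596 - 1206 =2390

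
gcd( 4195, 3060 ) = 5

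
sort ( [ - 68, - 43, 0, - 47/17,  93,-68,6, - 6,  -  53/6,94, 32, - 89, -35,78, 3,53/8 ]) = [ - 89, - 68,-68,-43, - 35, -53/6, - 6 ,-47/17, 0, 3, 6,53/8, 32, 78,93, 94]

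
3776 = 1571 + 2205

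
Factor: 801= 3^2*89^1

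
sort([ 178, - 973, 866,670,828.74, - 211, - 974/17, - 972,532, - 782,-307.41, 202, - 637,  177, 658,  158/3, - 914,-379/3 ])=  [ - 973 , - 972,- 914, - 782, -637, - 307.41, - 211, - 379/3, - 974/17 , 158/3,177,178, 202,532,  658 , 670,828.74, 866]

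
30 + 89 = 119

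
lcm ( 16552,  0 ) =0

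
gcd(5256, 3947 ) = 1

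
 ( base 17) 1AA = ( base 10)469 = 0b111010101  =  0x1D5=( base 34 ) DR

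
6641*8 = 53128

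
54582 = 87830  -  33248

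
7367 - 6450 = 917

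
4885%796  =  109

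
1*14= 14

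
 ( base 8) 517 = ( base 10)335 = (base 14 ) 19D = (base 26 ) cn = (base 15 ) 175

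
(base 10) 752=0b1011110000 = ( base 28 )qo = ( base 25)152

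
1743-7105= - 5362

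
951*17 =16167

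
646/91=7 + 9/91 = 7.10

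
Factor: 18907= 7^1*37^1*73^1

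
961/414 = 2 + 133/414 = 2.32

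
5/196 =5/196 = 0.03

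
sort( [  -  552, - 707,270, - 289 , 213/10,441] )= [ - 707, - 552, - 289,213/10, 270,441 ]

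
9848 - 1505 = 8343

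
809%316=177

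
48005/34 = 48005/34 = 1411.91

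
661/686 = 661/686 = 0.96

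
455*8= 3640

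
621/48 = 12+15/16 =12.94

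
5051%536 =227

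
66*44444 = 2933304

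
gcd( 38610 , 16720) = 110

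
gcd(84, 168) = 84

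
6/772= 3/386=0.01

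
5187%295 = 172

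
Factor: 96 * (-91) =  - 8736 = -2^5*3^1 * 7^1 * 13^1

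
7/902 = 7/902 = 0.01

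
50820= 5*10164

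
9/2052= 1/228= 0.00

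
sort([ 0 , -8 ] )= [ - 8,  0 ]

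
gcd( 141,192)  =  3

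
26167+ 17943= 44110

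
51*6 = 306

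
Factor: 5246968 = 2^3*617^1*1063^1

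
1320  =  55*24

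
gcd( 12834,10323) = 279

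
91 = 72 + 19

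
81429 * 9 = 732861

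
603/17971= 603/17971 =0.03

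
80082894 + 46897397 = 126980291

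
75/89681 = 75/89681 = 0.00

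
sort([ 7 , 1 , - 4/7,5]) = [ - 4/7, 1,5 , 7]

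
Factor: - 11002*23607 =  - 259724214 =-  2^1*3^2*43^1*61^1*5501^1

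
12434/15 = 12434/15=828.93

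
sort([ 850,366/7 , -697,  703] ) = [ - 697 , 366/7,703,850 ]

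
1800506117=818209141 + 982296976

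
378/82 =4 + 25/41 = 4.61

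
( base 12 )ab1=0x625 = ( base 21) 3bj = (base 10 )1573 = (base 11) 1200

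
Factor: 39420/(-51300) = -73/95 = -5^( -1 )*19^(- 1)*73^1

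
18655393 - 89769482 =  - 71114089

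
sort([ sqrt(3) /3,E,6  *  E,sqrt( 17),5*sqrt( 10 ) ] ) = [sqrt ( 3) /3,E,sqrt( 17),5*sqrt( 10 ), 6*E]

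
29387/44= 667 + 39/44 = 667.89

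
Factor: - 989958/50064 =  - 2^ (-3)*7^( - 1)  *  139^1*149^( - 1 )*1187^1 = - 164993/8344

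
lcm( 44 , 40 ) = 440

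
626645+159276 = 785921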